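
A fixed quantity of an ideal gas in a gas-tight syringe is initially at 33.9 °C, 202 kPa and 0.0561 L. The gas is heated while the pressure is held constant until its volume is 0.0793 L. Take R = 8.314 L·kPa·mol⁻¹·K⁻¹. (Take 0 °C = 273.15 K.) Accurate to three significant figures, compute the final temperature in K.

Convert: T₁ = 307.0 K.
Isobaric, so V/T is constant: P₂ = P₁; T₂ = T₁·(V₂/V₁) = 434.0 K.

T₂ ≈ 434 K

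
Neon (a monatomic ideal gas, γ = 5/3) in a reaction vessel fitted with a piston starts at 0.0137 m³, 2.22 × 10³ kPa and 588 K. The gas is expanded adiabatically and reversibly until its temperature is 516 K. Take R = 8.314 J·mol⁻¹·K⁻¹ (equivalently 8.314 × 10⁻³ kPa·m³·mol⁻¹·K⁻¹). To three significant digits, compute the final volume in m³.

V₂ ≈ 0.0167 m³

Adiabatic (γ = 5/3), T V^(γ−1) and P V^γ constant: P₂ = P₁·(T₂/T₁)^(γ/(γ−1)) = 1602 kPa; V₂ = V₁·(T₁/T₂)^(1/(γ−1)) = 0.01667 m³.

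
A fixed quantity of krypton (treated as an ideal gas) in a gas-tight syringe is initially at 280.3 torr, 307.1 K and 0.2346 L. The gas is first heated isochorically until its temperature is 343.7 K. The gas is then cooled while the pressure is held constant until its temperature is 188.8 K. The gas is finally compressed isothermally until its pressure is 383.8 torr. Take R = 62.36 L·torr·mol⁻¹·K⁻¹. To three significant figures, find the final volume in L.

V constant ⇒ P ∝ T: V₂ = V₁; P₂ = P₁·(T₂/T₁) = 313.7 torr.
P constant ⇒ V ∝ T: P₃ = P₂; V₃ = V₂·(T₃/T₂) = 0.1289 L.
T constant ⇒ Boyle's law P V = const: T₄ = T₃; V₄ = V₃·(P₃/P₄) = 0.1053 L.

V₄ ≈ 0.105 L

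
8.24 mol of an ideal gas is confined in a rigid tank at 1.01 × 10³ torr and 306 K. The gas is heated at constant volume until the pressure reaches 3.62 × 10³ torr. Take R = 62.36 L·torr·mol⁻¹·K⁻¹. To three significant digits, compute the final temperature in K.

From PV = nRT: V₁ = nRT₁/P₁ = 155.7 L.
V constant ⇒ P ∝ T: V₂ = V₁; T₂ = T₁·(P₂/P₁) = 1097 K.

T₂ ≈ 1.10e+03 K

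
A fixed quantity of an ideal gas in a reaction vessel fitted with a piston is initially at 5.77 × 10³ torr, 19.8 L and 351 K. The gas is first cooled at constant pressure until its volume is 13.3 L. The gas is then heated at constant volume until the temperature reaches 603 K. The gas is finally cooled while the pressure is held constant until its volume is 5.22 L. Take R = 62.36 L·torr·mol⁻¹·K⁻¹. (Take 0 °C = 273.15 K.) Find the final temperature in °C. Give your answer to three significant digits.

T₄ ≈ -36.5 °C

Isobaric, so V/T is constant: P₂ = P₁; T₂ = T₁·(V₂/V₁) = 235.8 K.
Isochoric, so P/T is constant: V₃ = V₂; P₃ = P₂·(T₃/T₂) = 1.476e+04 torr.
Isobaric, so V/T is constant: P₄ = P₃; T₄ = T₃·(V₄/V₃) = 236.7 K.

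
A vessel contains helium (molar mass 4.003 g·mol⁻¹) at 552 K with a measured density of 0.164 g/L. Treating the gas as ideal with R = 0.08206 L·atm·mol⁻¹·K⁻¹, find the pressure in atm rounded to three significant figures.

ρ = PM/(RT) ⇒ P = ρRT/M = (0.164 × 0.08206 × 552.0) / 4.003

P ≈ 1.86 atm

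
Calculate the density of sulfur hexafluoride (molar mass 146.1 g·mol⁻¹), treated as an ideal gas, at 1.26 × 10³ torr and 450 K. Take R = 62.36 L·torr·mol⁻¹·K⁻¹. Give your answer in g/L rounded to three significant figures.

ρ = PM/(RT) = (1.26e+03 × 146.1) / (62.36 × 450.0)

ρ ≈ 6.56 g/L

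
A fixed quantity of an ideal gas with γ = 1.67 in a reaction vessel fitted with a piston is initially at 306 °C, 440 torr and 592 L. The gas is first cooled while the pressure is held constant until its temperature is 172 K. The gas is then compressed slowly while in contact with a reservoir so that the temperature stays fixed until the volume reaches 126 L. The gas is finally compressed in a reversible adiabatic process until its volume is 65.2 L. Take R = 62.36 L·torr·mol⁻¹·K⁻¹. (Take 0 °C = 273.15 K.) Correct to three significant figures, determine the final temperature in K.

Convert: T₁ = 579.1 K.
P constant ⇒ V ∝ T: P₂ = P₁; V₂ = V₁·(T₂/T₁) = 175.8 L.
T constant ⇒ Boyle's law P V = const: T₃ = T₂; P₃ = P₂·(V₂/V₃) = 614.0 torr.
Adiabatic (γ = 1.67), T V^(γ−1) and P V^γ constant: T₄ = T₃·(V₃/V₄)^(γ−1) = 267.4 K; P₄ = P₃·(V₃/V₄)^γ = 1845 torr.

T₄ ≈ 267 K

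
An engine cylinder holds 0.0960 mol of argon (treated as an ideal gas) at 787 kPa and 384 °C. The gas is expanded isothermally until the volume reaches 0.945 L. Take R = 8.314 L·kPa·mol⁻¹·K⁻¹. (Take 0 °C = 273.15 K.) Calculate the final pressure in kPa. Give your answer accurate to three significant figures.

Convert: T₁ = 657.1 K.
From PV = nRT: V₁ = nRT₁/P₁ = 0.6665 L.
Isothermal, so P V is constant: T₂ = T₁; P₂ = P₁·(V₁/V₂) = 555.0 kPa.

P₂ ≈ 555 kPa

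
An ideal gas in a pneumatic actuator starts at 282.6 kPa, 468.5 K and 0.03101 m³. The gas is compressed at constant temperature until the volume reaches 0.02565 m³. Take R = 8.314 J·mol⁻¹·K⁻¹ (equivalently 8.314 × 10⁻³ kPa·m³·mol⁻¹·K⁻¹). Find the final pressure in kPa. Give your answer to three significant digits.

P₂ ≈ 342 kPa

T constant ⇒ Boyle's law P V = const: T₂ = T₁; P₂ = P₁·(V₁/V₂) = 341.7 kPa.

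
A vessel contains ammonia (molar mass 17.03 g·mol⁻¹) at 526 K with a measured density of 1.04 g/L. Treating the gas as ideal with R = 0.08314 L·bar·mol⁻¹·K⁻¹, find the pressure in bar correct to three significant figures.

ρ = PM/(RT) ⇒ P = ρRT/M = (1.04 × 0.08314 × 526.0) / 17.03

P ≈ 2.67 bar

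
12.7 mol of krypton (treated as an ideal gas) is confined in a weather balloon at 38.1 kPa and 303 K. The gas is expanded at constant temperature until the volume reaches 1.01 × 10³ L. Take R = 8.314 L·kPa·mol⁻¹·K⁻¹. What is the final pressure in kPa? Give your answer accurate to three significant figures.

From PV = nRT: V₁ = nRT₁/P₁ = 839.7 L.
T constant ⇒ Boyle's law P V = const: T₂ = T₁; P₂ = P₁·(V₁/V₂) = 31.68 kPa.

P₂ ≈ 31.7 kPa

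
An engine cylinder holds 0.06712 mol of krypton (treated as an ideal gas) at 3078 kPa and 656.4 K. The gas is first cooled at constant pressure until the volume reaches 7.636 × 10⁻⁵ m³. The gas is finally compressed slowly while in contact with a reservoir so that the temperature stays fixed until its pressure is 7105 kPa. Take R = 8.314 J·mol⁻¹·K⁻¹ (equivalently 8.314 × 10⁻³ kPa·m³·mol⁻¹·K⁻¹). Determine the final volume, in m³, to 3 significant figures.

V₃ ≈ 3.31e-05 m³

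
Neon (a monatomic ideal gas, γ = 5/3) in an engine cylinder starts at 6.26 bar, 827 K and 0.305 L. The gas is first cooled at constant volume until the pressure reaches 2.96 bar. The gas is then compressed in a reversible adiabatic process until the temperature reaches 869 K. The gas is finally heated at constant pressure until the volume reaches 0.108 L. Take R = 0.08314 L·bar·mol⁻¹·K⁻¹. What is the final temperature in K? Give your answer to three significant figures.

T₄ ≈ 1.02e+03 K

V constant ⇒ P ∝ T: V₂ = V₁; T₂ = T₁·(P₂/P₁) = 391.0 K.
Adiabatic (γ = 5/3), T V^(γ−1) and P V^γ constant: P₃ = P₂·(T₃/T₂)^(γ/(γ−1)) = 21.79 bar; V₃ = V₂·(T₂/T₃)^(1/(γ−1)) = 0.09207 L.
Isobaric, so V/T is constant: P₄ = P₃; T₄ = T₃·(V₄/V₃) = 1019 K.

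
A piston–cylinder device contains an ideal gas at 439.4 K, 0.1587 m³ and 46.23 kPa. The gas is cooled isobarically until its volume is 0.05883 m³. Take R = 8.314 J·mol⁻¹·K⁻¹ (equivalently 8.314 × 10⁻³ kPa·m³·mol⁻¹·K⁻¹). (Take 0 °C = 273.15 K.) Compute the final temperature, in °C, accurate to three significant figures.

Isobaric, so V/T is constant: P₂ = P₁; T₂ = T₁·(V₂/V₁) = 162.9 K.

T₂ ≈ -110 °C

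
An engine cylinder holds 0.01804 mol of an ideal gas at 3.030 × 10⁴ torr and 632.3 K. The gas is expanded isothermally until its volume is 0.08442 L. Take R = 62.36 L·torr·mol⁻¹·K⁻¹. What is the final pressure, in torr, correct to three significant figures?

From PV = nRT: V₁ = nRT₁/P₁ = 0.02348 L.
T constant ⇒ Boyle's law P V = const: T₂ = T₁; P₂ = P₁·(V₁/V₂) = 8426 torr.

P₂ ≈ 8.43e+03 torr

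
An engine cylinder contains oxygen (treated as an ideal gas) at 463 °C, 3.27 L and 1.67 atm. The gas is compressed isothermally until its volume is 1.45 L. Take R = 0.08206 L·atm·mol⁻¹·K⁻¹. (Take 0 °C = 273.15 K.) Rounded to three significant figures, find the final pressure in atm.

Convert: T₁ = 736.1 K.
Isothermal, so P V is constant: T₂ = T₁; P₂ = P₁·(V₁/V₂) = 3.766 atm.

P₂ ≈ 3.77 atm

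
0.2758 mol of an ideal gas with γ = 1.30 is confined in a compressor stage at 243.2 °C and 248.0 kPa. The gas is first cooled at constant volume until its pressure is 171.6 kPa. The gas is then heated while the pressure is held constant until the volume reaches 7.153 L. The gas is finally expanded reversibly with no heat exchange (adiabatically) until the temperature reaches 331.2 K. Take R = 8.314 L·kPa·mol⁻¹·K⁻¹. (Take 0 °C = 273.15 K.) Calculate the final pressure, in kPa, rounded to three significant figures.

P₄ ≈ 21.4 kPa

Convert: T₁ = 516.3 K.
From PV = nRT: V₁ = nRT₁/P₁ = 4.774 L.
V constant ⇒ P ∝ T: V₂ = V₁; T₂ = T₁·(P₂/P₁) = 357.3 K.
P constant ⇒ V ∝ T: P₃ = P₂; T₃ = T₂·(V₃/V₂) = 535.3 K.
Adiabatic (γ = 1.30), T V^(γ−1) and P V^γ constant: P₄ = P₃·(T₄/T₃)^(γ/(γ−1)) = 21.43 kPa; V₄ = V₃·(T₃/T₄)^(1/(γ−1)) = 35.44 L.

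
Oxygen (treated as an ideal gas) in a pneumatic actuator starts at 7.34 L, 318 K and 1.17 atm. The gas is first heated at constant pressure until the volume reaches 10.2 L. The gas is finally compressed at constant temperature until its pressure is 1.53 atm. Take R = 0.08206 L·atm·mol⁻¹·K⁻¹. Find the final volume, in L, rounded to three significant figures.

V₃ ≈ 7.80 L

P constant ⇒ V ∝ T: P₂ = P₁; T₂ = T₁·(V₂/V₁) = 441.9 K.
T constant ⇒ Boyle's law P V = const: T₃ = T₂; V₃ = V₂·(P₂/P₃) = 7.800 L.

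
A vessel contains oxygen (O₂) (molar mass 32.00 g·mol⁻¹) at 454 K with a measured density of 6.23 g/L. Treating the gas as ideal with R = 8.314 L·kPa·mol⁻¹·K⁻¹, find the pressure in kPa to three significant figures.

ρ = PM/(RT) ⇒ P = ρRT/M = (6.23 × 8.314 × 454.0) / 32.00

P ≈ 735 kPa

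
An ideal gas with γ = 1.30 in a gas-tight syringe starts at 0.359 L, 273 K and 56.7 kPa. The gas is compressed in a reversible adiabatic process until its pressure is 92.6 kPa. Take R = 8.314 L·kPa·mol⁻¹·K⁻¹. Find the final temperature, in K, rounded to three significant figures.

Adiabatic (γ = 1.30), T V^(γ−1) and P V^γ constant: T₂ = T₁·(P₂/P₁)^((γ−1)/γ) = 305.7 K; V₂ = V₁·(P₁/P₂)^(1/γ) = 0.2462 L.

T₂ ≈ 306 K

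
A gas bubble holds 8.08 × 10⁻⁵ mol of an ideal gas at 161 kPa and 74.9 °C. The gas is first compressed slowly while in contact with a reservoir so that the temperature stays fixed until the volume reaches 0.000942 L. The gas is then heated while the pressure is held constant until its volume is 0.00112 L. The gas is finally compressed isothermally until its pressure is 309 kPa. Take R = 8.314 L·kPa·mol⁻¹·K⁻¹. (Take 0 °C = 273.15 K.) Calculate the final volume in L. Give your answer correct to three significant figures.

Convert: T₁ = 348.0 K.
From PV = nRT: V₁ = nRT₁/P₁ = 0.001452 L.
Isothermal, so P V is constant: T₂ = T₁; P₂ = P₁·(V₁/V₂) = 248.2 kPa.
Isobaric, so V/T is constant: P₃ = P₂; T₃ = T₂·(V₃/V₂) = 413.8 K.
T constant ⇒ Boyle's law P V = const: T₄ = T₃; V₄ = V₃·(P₃/P₄) = 0.0008996 L.

V₄ ≈ 0.000900 L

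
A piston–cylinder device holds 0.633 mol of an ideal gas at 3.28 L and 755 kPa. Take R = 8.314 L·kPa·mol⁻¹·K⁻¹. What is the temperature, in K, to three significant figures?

PV = nRT ⇒ T = PV/(nR) = (755 × 3.28) / (0.633 × 8.314)

T ≈ 471 K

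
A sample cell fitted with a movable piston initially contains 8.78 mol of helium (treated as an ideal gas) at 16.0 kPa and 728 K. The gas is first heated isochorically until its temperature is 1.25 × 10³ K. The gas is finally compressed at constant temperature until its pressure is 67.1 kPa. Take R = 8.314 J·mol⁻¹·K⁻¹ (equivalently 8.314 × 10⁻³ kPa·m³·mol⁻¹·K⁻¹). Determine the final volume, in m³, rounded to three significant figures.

From PV = nRT: V₁ = nRT₁/P₁ = 3.321 m³.
V constant ⇒ P ∝ T: V₂ = V₁; P₂ = P₁·(T₂/T₁) = 27.47 kPa.
Isothermal, so P V is constant: T₃ = T₂; V₃ = V₂·(P₂/P₃) = 1.360 m³.

V₃ ≈ 1.36 m³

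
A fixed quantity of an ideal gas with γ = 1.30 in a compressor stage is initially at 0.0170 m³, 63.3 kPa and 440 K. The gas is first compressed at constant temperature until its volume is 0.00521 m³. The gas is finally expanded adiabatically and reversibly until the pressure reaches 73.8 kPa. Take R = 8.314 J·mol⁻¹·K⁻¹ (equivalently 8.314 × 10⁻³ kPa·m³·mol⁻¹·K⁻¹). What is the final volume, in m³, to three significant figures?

V₃ ≈ 0.0115 m³

T constant ⇒ Boyle's law P V = const: T₂ = T₁; P₂ = P₁·(V₁/V₂) = 206.5 kPa.
Adiabatic (γ = 1.30), T V^(γ−1) and P V^γ constant: T₃ = T₂·(P₃/P₂)^((γ−1)/γ) = 347.0 K; V₃ = V₂·(P₂/P₃)^(1/γ) = 0.01150 m³.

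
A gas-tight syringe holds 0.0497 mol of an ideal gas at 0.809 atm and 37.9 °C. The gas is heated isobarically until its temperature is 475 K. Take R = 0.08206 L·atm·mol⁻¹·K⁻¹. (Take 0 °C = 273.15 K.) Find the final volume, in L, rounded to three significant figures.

Convert: T₁ = 311.0 K.
From PV = nRT: V₁ = nRT₁/P₁ = 1.568 L.
Isobaric, so V/T is constant: P₂ = P₁; V₂ = V₁·(T₂/T₁) = 2.395 L.

V₂ ≈ 2.39 L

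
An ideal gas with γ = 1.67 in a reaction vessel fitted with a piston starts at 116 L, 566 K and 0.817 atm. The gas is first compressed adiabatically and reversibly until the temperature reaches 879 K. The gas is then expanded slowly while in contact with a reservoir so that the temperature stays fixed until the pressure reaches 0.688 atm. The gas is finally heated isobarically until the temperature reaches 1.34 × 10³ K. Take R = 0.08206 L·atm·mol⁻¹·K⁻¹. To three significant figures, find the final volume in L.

Reversible adiabatic, γ = 1.67: P₂ = P₁·(T₂/T₁)^(γ/(γ−1)) = 2.448 atm; V₂ = V₁·(T₁/T₂)^(1/(γ−1)) = 60.13 L.
Isothermal, so P V is constant: T₃ = T₂; V₃ = V₂·(P₂/P₃) = 213.9 L.
Isobaric, so V/T is constant: P₄ = P₃; V₄ = V₃·(T₄/T₃) = 326.1 L.

V₄ ≈ 326 L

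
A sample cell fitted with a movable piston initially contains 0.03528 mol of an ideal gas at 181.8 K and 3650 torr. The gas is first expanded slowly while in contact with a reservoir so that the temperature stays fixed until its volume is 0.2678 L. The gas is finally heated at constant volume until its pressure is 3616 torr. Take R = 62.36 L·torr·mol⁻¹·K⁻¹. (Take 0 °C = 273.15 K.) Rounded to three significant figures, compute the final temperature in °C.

From PV = nRT: V₁ = nRT₁/P₁ = 0.1096 L.
Isothermal, so P V is constant: T₂ = T₁; P₂ = P₁·(V₁/V₂) = 1494 torr.
V constant ⇒ P ∝ T: V₃ = V₂; T₃ = T₂·(P₃/P₂) = 440.2 K.

T₃ ≈ 167 °C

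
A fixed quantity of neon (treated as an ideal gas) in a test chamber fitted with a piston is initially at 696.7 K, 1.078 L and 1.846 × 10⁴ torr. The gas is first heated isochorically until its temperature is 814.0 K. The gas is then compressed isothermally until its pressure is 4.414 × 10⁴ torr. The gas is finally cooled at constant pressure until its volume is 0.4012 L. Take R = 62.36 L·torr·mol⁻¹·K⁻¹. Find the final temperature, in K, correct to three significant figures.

T₄ ≈ 620 K

V constant ⇒ P ∝ T: V₂ = V₁; P₂ = P₁·(T₂/T₁) = 2.157e+04 torr.
Isothermal, so P V is constant: T₃ = T₂; V₃ = V₂·(P₂/P₃) = 0.5267 L.
Isobaric, so V/T is constant: P₄ = P₃; T₄ = T₃·(V₄/V₃) = 620.0 K.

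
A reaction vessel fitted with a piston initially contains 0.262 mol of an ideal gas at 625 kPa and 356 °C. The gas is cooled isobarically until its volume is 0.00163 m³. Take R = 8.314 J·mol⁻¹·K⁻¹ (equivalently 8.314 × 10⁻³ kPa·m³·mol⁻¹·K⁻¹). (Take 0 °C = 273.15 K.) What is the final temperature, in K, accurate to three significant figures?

Convert: T₁ = 629.1 K.
From PV = nRT: V₁ = nRT₁/P₁ = 0.002193 m³.
Isobaric, so V/T is constant: P₂ = P₁; T₂ = T₁·(V₂/V₁) = 467.7 K.

T₂ ≈ 468 K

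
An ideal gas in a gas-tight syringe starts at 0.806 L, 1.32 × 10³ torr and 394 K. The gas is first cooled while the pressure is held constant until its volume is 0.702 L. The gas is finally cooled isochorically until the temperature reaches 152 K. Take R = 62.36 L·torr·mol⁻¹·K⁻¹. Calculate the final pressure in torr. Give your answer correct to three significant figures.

P constant ⇒ V ∝ T: P₂ = P₁; T₂ = T₁·(V₂/V₁) = 343.2 K.
V constant ⇒ P ∝ T: V₃ = V₂; P₃ = P₂·(T₃/T₂) = 584.7 torr.

P₃ ≈ 585 torr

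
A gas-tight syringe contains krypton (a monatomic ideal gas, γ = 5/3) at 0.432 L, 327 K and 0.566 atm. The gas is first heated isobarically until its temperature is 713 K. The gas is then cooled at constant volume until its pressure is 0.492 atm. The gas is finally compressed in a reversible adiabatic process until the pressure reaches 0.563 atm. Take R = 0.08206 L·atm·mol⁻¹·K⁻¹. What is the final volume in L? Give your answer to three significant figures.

V₄ ≈ 0.869 L

P constant ⇒ V ∝ T: P₂ = P₁; V₂ = V₁·(T₂/T₁) = 0.9419 L.
Isochoric, so P/T is constant: V₃ = V₂; T₃ = T₂·(P₃/P₂) = 619.8 K.
Adiabatic (γ = 5/3), T V^(γ−1) and P V^γ constant: T₄ = T₃·(P₄/P₃)^((γ−1)/γ) = 654.1 K; V₄ = V₃·(P₃/P₄)^(1/γ) = 0.8688 L.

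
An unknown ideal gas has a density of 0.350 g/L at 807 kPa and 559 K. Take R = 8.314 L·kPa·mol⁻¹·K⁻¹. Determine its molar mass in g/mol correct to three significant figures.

M ≈ 2.02 g/mol

ρ = PM/(RT) ⇒ M = ρRT/P = (0.350 × 8.314 × 559.0) / 807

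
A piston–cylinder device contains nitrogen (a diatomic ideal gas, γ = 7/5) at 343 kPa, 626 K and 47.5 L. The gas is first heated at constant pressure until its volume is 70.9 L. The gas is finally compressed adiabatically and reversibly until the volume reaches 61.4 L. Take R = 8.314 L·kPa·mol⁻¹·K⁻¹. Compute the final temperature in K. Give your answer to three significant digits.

T₃ ≈ 990 K

Isobaric, so V/T is constant: P₂ = P₁; T₂ = T₁·(V₂/V₁) = 934.4 K.
Reversible adiabatic, γ = 7/5: T₃ = T₂·(V₂/V₃)^(γ−1) = 989.7 K; P₃ = P₂·(V₂/V₃)^γ = 419.5 kPa.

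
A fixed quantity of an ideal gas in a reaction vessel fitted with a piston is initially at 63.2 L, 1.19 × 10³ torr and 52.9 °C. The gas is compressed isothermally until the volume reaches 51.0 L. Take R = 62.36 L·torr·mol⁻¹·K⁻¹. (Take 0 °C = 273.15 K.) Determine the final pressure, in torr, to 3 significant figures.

Convert: T₁ = 326.0 K.
T constant ⇒ Boyle's law P V = const: T₂ = T₁; P₂ = P₁·(V₁/V₂) = 1475 torr.

P₂ ≈ 1.47e+03 torr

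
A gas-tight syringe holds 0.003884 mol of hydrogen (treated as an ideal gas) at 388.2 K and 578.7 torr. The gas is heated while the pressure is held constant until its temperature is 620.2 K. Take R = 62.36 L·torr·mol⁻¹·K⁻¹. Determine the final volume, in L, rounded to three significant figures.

From PV = nRT: V₁ = nRT₁/P₁ = 0.1625 L.
P constant ⇒ V ∝ T: P₂ = P₁; V₂ = V₁·(T₂/T₁) = 0.2596 L.

V₂ ≈ 0.260 L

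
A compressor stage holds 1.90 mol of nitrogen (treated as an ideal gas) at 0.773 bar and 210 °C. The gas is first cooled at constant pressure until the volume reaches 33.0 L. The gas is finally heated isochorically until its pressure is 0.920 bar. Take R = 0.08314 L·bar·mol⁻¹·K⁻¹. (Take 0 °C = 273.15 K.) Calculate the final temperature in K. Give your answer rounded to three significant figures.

T₃ ≈ 192 K

Convert: T₁ = 483.1 K.
From PV = nRT: V₁ = nRT₁/P₁ = 98.73 L.
P constant ⇒ V ∝ T: P₂ = P₁; T₂ = T₁·(V₂/V₁) = 161.5 K.
V constant ⇒ P ∝ T: V₃ = V₂; T₃ = T₂·(P₃/P₂) = 192.2 K.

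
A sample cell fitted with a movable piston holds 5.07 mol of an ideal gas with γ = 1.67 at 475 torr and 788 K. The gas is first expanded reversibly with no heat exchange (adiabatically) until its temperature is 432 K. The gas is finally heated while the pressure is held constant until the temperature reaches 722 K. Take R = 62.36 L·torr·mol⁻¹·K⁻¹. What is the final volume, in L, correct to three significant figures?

V₃ ≈ 2.15e+03 L

From PV = nRT: V₁ = nRT₁/P₁ = 524.5 L.
Reversible adiabatic, γ = 1.67: P₂ = P₁·(T₂/T₁)^(γ/(γ−1)) = 106.2 torr; V₂ = V₁·(T₁/T₂)^(1/(γ−1)) = 1286 L.
Isobaric, so V/T is constant: P₃ = P₂; V₃ = V₂·(T₃/T₂) = 2150 L.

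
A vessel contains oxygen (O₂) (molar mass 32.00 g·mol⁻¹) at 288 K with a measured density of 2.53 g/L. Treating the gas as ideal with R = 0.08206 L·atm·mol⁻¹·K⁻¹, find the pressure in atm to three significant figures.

P ≈ 1.87 atm

ρ = PM/(RT) ⇒ P = ρRT/M = (2.53 × 0.08206 × 288.0) / 32.00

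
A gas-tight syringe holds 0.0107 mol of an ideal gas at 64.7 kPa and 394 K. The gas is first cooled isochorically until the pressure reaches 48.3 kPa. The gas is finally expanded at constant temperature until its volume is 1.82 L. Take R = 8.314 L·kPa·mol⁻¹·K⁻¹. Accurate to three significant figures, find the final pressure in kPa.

P₃ ≈ 14.4 kPa

From PV = nRT: V₁ = nRT₁/P₁ = 0.5417 L.
V constant ⇒ P ∝ T: V₂ = V₁; T₂ = T₁·(P₂/P₁) = 294.1 K.
Isothermal, so P V is constant: T₃ = T₂; P₃ = P₂·(V₂/V₃) = 14.38 kPa.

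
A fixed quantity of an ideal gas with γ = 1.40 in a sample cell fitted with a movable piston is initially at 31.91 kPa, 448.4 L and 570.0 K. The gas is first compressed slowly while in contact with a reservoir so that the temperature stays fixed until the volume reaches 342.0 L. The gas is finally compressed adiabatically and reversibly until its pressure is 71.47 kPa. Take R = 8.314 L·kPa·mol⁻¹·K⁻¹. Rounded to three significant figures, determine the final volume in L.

T constant ⇒ Boyle's law P V = const: T₂ = T₁; P₂ = P₁·(V₁/V₂) = 41.84 kPa.
Adiabatic (γ = 1.40), T V^(γ−1) and P V^γ constant: T₃ = T₂·(P₃/P₂)^((γ−1)/γ) = 664.2 K; V₃ = V₂·(P₂/P₃)^(1/γ) = 233.3 L.

V₃ ≈ 233 L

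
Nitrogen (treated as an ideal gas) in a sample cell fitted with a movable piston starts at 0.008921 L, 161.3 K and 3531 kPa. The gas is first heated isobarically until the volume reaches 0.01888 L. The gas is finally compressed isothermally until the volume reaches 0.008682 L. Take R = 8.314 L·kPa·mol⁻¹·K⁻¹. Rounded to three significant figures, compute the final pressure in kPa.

P constant ⇒ V ∝ T: P₂ = P₁; T₂ = T₁·(V₂/V₁) = 341.4 K.
Isothermal, so P V is constant: T₃ = T₂; P₃ = P₂·(V₂/V₃) = 7679 kPa.

P₃ ≈ 7.68e+03 kPa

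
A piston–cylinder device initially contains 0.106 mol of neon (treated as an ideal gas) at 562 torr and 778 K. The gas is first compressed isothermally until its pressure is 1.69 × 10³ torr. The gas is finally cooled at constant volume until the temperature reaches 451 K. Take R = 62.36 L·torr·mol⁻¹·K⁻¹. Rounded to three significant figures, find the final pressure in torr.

P₃ ≈ 980 torr

From PV = nRT: V₁ = nRT₁/P₁ = 9.151 L.
Isothermal, so P V is constant: T₂ = T₁; V₂ = V₁·(P₁/P₂) = 3.043 L.
Isochoric, so P/T is constant: V₃ = V₂; P₃ = P₂·(T₃/T₂) = 979.7 torr.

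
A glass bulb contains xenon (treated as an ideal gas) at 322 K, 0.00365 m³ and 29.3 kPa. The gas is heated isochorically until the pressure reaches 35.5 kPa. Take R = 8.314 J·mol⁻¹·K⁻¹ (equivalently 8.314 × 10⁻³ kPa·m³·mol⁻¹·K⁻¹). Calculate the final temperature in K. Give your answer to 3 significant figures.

Isochoric, so P/T is constant: V₂ = V₁; T₂ = T₁·(P₂/P₁) = 390.1 K.

T₂ ≈ 390 K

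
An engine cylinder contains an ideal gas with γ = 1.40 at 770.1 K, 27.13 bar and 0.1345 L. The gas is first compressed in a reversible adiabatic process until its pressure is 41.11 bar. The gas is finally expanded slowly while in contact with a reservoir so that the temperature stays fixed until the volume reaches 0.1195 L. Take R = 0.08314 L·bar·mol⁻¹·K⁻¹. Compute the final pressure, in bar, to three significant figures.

P₃ ≈ 34.4 bar

Reversible adiabatic, γ = 1.40: T₂ = T₁·(P₂/P₁)^((γ−1)/γ) = 867.2 K; V₂ = V₁·(P₁/P₂)^(1/γ) = 0.09995 L.
Isothermal, so P V is constant: T₃ = T₂; P₃ = P₂·(V₂/V₃) = 34.39 bar.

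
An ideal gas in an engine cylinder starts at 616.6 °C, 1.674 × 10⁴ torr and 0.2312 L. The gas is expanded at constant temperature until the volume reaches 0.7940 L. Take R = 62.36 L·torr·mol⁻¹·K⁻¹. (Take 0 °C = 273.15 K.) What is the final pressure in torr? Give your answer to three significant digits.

P₂ ≈ 4.87e+03 torr

Convert: T₁ = 889.8 K.
T constant ⇒ Boyle's law P V = const: T₂ = T₁; P₂ = P₁·(V₁/V₂) = 4874 torr.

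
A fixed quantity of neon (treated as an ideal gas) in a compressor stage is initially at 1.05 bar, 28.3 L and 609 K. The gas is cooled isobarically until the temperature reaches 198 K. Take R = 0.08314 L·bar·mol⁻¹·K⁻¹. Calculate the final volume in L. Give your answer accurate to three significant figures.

P constant ⇒ V ∝ T: P₂ = P₁; V₂ = V₁·(T₂/T₁) = 9.201 L.

V₂ ≈ 9.20 L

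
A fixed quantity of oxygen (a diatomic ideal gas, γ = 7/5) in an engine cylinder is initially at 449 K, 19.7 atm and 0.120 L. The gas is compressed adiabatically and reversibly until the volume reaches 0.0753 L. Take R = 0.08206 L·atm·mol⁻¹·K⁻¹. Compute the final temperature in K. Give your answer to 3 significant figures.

T₂ ≈ 541 K

Adiabatic (γ = 7/5), T V^(γ−1) and P V^γ constant: T₂ = T₁·(V₁/V₂)^(γ−1) = 541.0 K; P₂ = P₁·(V₁/V₂)^γ = 37.83 atm.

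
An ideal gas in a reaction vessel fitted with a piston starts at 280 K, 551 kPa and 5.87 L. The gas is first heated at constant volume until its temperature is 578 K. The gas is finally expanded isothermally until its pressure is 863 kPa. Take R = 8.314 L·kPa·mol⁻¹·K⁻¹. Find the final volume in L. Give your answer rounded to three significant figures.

V constant ⇒ P ∝ T: V₂ = V₁; P₂ = P₁·(T₂/T₁) = 1137 kPa.
Isothermal, so P V is constant: T₃ = T₂; V₃ = V₂·(P₂/P₃) = 7.737 L.

V₃ ≈ 7.74 L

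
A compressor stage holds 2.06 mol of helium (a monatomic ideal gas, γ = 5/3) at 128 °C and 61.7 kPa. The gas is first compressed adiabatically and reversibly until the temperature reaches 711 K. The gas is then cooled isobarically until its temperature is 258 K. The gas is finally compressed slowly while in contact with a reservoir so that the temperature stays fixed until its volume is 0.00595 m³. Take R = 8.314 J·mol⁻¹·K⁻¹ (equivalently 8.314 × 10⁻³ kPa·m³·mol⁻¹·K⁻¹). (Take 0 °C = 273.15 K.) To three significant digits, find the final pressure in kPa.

Convert: T₁ = 401.1 K.
From PV = nRT: V₁ = nRT₁/P₁ = 0.1114 m³.
Reversible adiabatic, γ = 5/3: P₂ = P₁·(T₂/T₁)^(γ/(γ−1)) = 258.0 kPa; V₂ = V₁·(T₁/T₂)^(1/(γ−1)) = 0.04719 m³.
P constant ⇒ V ∝ T: P₃ = P₂; V₃ = V₂·(T₃/T₂) = 0.01712 m³.
Isothermal, so P V is constant: T₄ = T₃; P₄ = P₃·(V₃/V₄) = 742.6 kPa.

P₄ ≈ 743 kPa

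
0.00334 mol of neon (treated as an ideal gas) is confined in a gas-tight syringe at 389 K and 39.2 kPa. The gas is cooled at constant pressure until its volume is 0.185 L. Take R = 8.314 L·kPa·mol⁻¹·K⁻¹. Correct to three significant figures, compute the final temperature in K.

From PV = nRT: V₁ = nRT₁/P₁ = 0.2756 L.
P constant ⇒ V ∝ T: P₂ = P₁; T₂ = T₁·(V₂/V₁) = 261.2 K.

T₂ ≈ 261 K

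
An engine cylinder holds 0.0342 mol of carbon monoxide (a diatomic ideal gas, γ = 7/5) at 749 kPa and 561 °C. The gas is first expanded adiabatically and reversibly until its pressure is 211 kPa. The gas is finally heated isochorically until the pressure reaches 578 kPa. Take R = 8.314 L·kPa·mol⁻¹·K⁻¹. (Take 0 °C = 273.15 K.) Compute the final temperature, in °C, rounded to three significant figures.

T₃ ≈ 1.32e+03 °C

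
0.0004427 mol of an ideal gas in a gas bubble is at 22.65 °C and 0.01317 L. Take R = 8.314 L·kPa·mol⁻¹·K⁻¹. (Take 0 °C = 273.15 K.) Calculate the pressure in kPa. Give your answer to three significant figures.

P ≈ 82.7 kPa

Convert: T = 295.80 K.
PV = nRT ⇒ P = nRT/V = (0.0004427 × 8.314 × 295.80) / 0.01317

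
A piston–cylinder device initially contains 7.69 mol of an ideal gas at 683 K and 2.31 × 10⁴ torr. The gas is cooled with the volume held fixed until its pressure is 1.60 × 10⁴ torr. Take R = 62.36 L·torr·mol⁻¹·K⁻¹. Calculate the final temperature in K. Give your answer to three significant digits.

From PV = nRT: V₁ = nRT₁/P₁ = 14.18 L.
Isochoric, so P/T is constant: V₂ = V₁; T₂ = T₁·(P₂/P₁) = 473.1 K.

T₂ ≈ 473 K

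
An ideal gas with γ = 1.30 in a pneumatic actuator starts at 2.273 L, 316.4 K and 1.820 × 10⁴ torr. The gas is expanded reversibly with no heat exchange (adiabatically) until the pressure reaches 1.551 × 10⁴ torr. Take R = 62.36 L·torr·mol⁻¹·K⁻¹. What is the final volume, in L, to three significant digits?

Adiabatic (γ = 1.30), T V^(γ−1) and P V^γ constant: T₂ = T₁·(P₂/P₁)^((γ−1)/γ) = 304.9 K; V₂ = V₁·(P₁/P₂)^(1/γ) = 2.571 L.

V₂ ≈ 2.57 L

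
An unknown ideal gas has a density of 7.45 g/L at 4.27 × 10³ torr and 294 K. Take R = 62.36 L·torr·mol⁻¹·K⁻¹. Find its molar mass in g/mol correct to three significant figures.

M ≈ 32.0 g/mol

ρ = PM/(RT) ⇒ M = ρRT/P = (7.45 × 62.36 × 294.0) / 4.27e+03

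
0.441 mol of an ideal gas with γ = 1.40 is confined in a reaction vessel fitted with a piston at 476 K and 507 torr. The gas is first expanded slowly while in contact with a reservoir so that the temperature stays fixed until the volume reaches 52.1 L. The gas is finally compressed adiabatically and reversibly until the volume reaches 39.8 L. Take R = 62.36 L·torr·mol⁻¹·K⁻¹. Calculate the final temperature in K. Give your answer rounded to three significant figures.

T₃ ≈ 530 K

From PV = nRT: V₁ = nRT₁/P₁ = 25.82 L.
Isothermal, so P V is constant: T₂ = T₁; P₂ = P₁·(V₁/V₂) = 251.3 torr.
Reversible adiabatic, γ = 1.40: T₃ = T₂·(V₂/V₃)^(γ−1) = 530.1 K; P₃ = P₂·(V₂/V₃)^γ = 366.3 torr.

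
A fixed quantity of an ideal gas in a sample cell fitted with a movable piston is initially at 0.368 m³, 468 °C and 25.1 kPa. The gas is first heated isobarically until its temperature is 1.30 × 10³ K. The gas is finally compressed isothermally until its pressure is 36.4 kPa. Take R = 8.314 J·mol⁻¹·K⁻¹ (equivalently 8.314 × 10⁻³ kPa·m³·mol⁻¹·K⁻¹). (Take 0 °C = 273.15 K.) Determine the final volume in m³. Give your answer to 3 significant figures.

Convert: T₁ = 741.1 K.
P constant ⇒ V ∝ T: P₂ = P₁; V₂ = V₁·(T₂/T₁) = 0.6455 m³.
T constant ⇒ Boyle's law P V = const: T₃ = T₂; V₃ = V₂·(P₂/P₃) = 0.4451 m³.

V₃ ≈ 0.445 m³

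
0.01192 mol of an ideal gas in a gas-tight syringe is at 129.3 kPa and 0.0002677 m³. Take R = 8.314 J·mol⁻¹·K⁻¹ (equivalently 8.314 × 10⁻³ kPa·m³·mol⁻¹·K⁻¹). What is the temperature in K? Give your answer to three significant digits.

T ≈ 349 K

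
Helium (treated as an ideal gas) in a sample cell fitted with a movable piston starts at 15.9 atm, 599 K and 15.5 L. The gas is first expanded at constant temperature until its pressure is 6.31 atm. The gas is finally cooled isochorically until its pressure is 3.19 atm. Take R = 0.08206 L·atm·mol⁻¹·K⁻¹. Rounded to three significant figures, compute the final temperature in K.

T₃ ≈ 303 K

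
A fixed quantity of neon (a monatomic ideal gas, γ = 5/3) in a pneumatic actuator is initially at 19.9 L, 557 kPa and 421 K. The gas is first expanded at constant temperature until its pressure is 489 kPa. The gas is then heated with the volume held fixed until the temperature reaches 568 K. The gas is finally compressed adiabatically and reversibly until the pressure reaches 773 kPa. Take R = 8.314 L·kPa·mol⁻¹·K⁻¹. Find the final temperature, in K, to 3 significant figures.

T₄ ≈ 605 K

Isothermal, so P V is constant: T₂ = T₁; V₂ = V₁·(P₁/P₂) = 22.67 L.
V constant ⇒ P ∝ T: V₃ = V₂; P₃ = P₂·(T₃/T₂) = 659.7 kPa.
Adiabatic (γ = 5/3), T V^(γ−1) and P V^γ constant: T₄ = T₃·(P₄/P₃)^((γ−1)/γ) = 605.2 K; V₄ = V₃·(P₃/P₄)^(1/γ) = 20.61 L.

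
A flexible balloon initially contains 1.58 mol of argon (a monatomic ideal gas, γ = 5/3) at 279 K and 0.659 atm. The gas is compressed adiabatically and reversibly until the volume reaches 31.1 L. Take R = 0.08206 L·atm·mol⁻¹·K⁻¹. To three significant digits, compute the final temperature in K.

From PV = nRT: V₁ = nRT₁/P₁ = 54.89 L.
Adiabatic (γ = 5/3), T V^(γ−1) and P V^γ constant: T₂ = T₁·(V₁/V₂)^(γ−1) = 407.5 K; P₂ = P₁·(V₁/V₂)^γ = 1.699 atm.

T₂ ≈ 407 K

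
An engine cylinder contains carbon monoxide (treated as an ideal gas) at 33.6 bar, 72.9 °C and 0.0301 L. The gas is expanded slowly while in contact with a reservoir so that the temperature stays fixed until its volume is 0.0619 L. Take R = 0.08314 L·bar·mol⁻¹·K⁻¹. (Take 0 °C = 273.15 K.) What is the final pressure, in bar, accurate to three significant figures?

P₂ ≈ 16.3 bar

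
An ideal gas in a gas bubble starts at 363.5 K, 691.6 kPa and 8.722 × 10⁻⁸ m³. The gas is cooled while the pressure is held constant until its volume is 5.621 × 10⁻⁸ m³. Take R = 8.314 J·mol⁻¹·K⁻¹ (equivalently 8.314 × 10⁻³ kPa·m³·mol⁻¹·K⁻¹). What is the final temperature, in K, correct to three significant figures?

Isobaric, so V/T is constant: P₂ = P₁; T₂ = T₁·(V₂/V₁) = 234.3 K.

T₂ ≈ 234 K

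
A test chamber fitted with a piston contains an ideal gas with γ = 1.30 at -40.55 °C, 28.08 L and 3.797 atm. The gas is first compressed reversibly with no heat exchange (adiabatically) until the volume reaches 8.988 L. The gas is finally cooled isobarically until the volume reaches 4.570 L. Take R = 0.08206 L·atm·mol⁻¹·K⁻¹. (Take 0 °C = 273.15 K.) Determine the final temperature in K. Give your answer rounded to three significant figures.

T₃ ≈ 166 K

Convert: T₁ = 232.6 K.
Adiabatic (γ = 1.30), T V^(γ−1) and P V^γ constant: T₂ = T₁·(V₁/V₂)^(γ−1) = 327.4 K; P₂ = P₁·(V₁/V₂)^γ = 16.70 atm.
P constant ⇒ V ∝ T: P₃ = P₂; T₃ = T₂·(V₃/V₂) = 166.4 K.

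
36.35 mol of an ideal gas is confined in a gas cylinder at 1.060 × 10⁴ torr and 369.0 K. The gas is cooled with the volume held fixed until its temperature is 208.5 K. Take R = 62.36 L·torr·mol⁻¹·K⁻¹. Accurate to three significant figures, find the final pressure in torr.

From PV = nRT: V₁ = nRT₁/P₁ = 78.91 L.
Isochoric, so P/T is constant: V₂ = V₁; P₂ = P₁·(T₂/T₁) = 5989 torr.

P₂ ≈ 5.99e+03 torr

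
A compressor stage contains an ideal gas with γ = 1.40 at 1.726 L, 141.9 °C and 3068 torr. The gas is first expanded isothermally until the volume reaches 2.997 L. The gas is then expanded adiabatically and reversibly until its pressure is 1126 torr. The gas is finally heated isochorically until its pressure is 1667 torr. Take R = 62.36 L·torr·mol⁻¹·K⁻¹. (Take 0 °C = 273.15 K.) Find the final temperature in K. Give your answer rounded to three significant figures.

Convert: T₁ = 415.0 K.
T constant ⇒ Boyle's law P V = const: T₂ = T₁; P₂ = P₁·(V₁/V₂) = 1767 torr.
Adiabatic (γ = 1.40), T V^(γ−1) and P V^γ constant: T₃ = T₂·(P₃/P₂)^((γ−1)/γ) = 364.9 K; V₃ = V₂·(P₂/P₃)^(1/γ) = 4.135 L.
V constant ⇒ P ∝ T: V₄ = V₃; T₄ = T₃·(P₄/P₃) = 540.2 K.

T₄ ≈ 540 K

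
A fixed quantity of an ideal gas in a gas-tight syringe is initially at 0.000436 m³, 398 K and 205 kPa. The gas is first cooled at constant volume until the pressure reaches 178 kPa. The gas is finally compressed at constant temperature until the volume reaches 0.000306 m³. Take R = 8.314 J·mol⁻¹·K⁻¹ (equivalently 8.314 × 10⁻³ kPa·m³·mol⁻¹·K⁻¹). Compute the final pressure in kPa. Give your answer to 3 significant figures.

P₃ ≈ 254 kPa

Isochoric, so P/T is constant: V₂ = V₁; T₂ = T₁·(P₂/P₁) = 345.6 K.
Isothermal, so P V is constant: T₃ = T₂; P₃ = P₂·(V₂/V₃) = 253.6 kPa.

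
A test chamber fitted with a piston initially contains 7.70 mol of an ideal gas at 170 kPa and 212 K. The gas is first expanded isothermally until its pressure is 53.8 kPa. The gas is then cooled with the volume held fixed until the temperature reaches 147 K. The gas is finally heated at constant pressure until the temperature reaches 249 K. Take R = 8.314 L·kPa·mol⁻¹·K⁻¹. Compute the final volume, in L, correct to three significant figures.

V₄ ≈ 427 L

From PV = nRT: V₁ = nRT₁/P₁ = 79.83 L.
Isothermal, so P V is constant: T₂ = T₁; V₂ = V₁·(P₁/P₂) = 252.3 L.
Isochoric, so P/T is constant: V₃ = V₂; P₃ = P₂·(T₃/T₂) = 37.30 kPa.
P constant ⇒ V ∝ T: P₄ = P₃; V₄ = V₃·(T₄/T₃) = 427.3 L.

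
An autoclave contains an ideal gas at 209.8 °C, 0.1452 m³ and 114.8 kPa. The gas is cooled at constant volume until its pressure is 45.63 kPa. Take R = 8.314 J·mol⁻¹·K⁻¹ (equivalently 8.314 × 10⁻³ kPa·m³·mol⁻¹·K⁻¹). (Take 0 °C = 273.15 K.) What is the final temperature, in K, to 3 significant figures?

Convert: T₁ = 482.9 K.
Isochoric, so P/T is constant: V₂ = V₁; T₂ = T₁·(P₂/P₁) = 192.0 K.

T₂ ≈ 192 K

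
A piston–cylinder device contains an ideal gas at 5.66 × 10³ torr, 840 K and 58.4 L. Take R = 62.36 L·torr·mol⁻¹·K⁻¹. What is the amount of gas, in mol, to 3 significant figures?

n ≈ 6.31 mol

PV = nRT ⇒ n = PV/(RT) = (5.66e+03 × 58.4) / (62.36 × 840)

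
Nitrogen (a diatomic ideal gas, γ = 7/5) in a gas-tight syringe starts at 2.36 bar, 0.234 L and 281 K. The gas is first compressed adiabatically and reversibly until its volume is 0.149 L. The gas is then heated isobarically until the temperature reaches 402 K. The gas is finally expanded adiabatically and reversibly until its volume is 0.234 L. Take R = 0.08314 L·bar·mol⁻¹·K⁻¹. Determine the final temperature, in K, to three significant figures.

T₄ ≈ 360 K

Adiabatic (γ = 7/5), T V^(γ−1) and P V^γ constant: T₂ = T₁·(V₁/V₂)^(γ−1) = 336.6 K; P₂ = P₁·(V₁/V₂)^γ = 4.440 bar.
P constant ⇒ V ∝ T: P₃ = P₂; V₃ = V₂·(T₃/T₂) = 0.1779 L.
Adiabatic (γ = 7/5), T V^(γ−1) and P V^γ constant: T₄ = T₃·(V₃/V₄)^(γ−1) = 360.3 K; P₄ = P₃·(V₃/V₄)^γ = 3.026 bar.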